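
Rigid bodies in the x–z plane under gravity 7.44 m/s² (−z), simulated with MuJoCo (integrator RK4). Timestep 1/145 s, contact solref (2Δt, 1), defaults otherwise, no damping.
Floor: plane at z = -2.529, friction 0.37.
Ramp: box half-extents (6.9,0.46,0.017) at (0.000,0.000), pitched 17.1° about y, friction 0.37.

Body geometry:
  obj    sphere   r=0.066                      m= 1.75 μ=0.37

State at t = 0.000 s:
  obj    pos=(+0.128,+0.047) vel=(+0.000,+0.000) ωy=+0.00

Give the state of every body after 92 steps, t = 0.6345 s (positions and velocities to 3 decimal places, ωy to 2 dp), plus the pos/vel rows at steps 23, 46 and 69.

State at t = 0.6345 s:
  obj    pos=(+0.429,-0.045) vel=(+0.948,-0.292) ωy=+15.02

Key-timestep trajectory:
   step    t(s)  obj.x    obj.z    obj.vx   obj.vz 
     23  0.1586   +0.147  +0.042  +0.237  -0.073
     46  0.3172   +0.203  +0.024  +0.474  -0.146
     69  0.4759   +0.297  -0.005  +0.711  -0.219


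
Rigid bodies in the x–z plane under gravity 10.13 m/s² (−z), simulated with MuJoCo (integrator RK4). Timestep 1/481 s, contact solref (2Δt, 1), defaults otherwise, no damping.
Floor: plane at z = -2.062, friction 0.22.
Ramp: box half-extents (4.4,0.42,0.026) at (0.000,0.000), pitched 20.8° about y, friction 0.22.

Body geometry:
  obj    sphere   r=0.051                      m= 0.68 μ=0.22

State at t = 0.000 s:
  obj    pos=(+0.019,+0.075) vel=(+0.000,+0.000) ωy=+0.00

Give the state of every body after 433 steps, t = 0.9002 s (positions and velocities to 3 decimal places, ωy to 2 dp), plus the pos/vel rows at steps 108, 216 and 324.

State at t = 0.9002 s:
  obj    pos=(+0.992,-0.295) vel=(+2.162,-0.821) ωy=+45.35

Key-timestep trajectory:
   step    t(s)  obj.x    obj.z    obj.vx   obj.vz 
    108  0.2245   +0.080  +0.052  +0.539  -0.205
    216  0.4491   +0.261  -0.017  +1.079  -0.410
    324  0.6736   +0.564  -0.132  +1.618  -0.615


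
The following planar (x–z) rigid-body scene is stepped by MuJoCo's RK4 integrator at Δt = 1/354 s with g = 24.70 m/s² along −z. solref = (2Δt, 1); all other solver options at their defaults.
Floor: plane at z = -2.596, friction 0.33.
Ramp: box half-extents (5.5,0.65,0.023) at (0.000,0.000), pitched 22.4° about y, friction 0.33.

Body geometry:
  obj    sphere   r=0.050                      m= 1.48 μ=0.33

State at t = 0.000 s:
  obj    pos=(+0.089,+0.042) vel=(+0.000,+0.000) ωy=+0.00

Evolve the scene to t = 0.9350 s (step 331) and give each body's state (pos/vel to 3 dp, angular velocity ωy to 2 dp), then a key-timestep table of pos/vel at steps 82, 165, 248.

State at t = 0.9350 s:
  obj    pos=(+2.806,-1.078) vel=(+5.812,-2.396) ωy=+125.72

Key-timestep trajectory:
   step    t(s)  obj.x    obj.z    obj.vx   obj.vz 
     82  0.2316   +0.256  -0.027  +1.440  -0.594
    165  0.4661   +0.764  -0.236  +2.897  -1.194
    248  0.7006   +1.615  -0.587  +4.355  -1.795


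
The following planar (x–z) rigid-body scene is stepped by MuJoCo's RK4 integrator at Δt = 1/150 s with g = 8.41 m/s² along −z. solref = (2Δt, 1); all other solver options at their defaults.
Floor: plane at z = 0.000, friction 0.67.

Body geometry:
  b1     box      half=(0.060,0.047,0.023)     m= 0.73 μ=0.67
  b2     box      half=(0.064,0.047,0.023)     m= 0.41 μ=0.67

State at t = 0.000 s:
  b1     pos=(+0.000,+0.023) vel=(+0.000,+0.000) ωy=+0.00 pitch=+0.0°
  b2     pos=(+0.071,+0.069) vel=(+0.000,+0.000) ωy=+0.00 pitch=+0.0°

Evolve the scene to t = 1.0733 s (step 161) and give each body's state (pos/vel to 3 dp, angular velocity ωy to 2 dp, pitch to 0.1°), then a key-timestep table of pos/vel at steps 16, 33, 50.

State at t = 1.0733 s:
  b1     pos=(+0.000,+0.023) vel=(+0.000,+0.000) ωy=+0.00 pitch=+0.0°
  b2     pos=(+0.082,+0.058) vel=(+0.000,+0.000) ωy=-0.01 pitch=+38.1°

Key-timestep trajectory:
   step    t(s)  b1.x    b1.z    b1.vx   b1.vz   b2.x    b2.z    b2.vx   b2.vz 
     16  0.1067   +0.000  +0.023  +0.000  +0.000   +0.077  +0.065  +0.104  -0.088
     33  0.2200   +0.000  +0.023  +0.000  +0.000   +0.085  +0.059  -0.029  +0.000
     50  0.3333   +0.000  +0.023  -0.001  +0.000   +0.082  +0.058  -0.001  +0.004


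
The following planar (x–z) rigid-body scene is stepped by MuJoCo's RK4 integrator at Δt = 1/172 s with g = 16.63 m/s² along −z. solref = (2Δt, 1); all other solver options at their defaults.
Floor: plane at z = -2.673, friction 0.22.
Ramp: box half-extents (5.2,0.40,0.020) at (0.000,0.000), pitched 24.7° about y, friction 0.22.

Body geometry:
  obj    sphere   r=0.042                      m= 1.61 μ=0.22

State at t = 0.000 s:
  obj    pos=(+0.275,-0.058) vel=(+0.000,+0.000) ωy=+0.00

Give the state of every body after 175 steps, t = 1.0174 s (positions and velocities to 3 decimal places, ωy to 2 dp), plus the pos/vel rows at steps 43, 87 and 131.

State at t = 1.0174 s:
  obj    pos=(+2.609,-1.132) vel=(+4.588,-2.110) ωy=+120.21

Key-timestep trajectory:
   step    t(s)  obj.x    obj.z    obj.vx   obj.vz 
     43  0.2500   +0.416  -0.123  +1.128  -0.519
     87  0.5058   +0.852  -0.324  +2.281  -1.049
    131  0.7616   +1.583  -0.660  +3.435  -1.580


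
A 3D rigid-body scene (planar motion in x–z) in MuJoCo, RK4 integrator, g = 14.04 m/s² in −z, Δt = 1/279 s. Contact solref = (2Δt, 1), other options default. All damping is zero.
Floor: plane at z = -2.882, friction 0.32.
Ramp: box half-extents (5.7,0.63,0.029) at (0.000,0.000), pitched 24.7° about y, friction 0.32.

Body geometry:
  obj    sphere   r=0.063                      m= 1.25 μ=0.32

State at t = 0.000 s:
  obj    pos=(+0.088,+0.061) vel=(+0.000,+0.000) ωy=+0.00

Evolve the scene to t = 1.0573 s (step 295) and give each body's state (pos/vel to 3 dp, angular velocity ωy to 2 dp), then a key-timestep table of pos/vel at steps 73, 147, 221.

State at t = 1.0573 s:
  obj    pos=(+2.216,-0.918) vel=(+4.026,-1.852) ωy=+70.32

Key-timestep trajectory:
   step    t(s)  obj.x    obj.z    obj.vx   obj.vz 
     73  0.2616   +0.218  +0.001  +0.996  -0.458
    147  0.5269   +0.616  -0.182  +2.006  -0.923
    221  0.7921   +1.282  -0.489  +3.016  -1.387


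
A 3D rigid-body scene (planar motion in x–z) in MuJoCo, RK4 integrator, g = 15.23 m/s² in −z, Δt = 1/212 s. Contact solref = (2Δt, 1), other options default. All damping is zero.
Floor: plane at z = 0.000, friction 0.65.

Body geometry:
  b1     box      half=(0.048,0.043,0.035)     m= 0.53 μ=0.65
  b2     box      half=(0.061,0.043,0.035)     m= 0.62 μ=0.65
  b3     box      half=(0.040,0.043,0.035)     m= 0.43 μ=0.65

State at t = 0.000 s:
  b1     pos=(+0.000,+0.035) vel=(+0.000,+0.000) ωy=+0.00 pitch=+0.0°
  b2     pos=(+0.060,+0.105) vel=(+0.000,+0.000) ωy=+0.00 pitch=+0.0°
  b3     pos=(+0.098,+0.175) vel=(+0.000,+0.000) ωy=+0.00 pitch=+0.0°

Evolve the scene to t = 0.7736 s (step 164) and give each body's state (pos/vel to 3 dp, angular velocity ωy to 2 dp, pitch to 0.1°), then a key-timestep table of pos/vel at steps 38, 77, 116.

State at t = 0.7736 s:
  b1     pos=(+0.000,+0.035) vel=(+0.000,+0.000) ωy=+0.00 pitch=+0.0°
  b2     pos=(+0.119,+0.061) vel=(+0.000,+0.000) ωy=+0.00 pitch=+90.0°
  b3     pos=(+0.285,+0.035) vel=(+0.000,+0.000) ωy=+0.00 pitch=+180.0°

Key-timestep trajectory:
   step    t(s)  b1.x    b1.z    b1.vx   b1.vz   b2.x    b2.z    b2.vx   b2.vz   b3.x    b3.z    b3.vx   b3.vz 
     38  0.1792   +0.000  +0.035  +0.000  +0.000   +0.089  +0.068  +0.370  -0.302   +0.177  +0.072  +0.656  -1.644
     77  0.3632   +0.000  +0.035  +0.000  +0.000   +0.138  +0.069  -0.018  -0.004   +0.250  +0.053  +0.226  -0.022
    116  0.5472   +0.000  +0.035  +0.000  +0.000   +0.113  +0.064  +0.089  -0.041   +0.285  +0.035  +0.000  +0.001


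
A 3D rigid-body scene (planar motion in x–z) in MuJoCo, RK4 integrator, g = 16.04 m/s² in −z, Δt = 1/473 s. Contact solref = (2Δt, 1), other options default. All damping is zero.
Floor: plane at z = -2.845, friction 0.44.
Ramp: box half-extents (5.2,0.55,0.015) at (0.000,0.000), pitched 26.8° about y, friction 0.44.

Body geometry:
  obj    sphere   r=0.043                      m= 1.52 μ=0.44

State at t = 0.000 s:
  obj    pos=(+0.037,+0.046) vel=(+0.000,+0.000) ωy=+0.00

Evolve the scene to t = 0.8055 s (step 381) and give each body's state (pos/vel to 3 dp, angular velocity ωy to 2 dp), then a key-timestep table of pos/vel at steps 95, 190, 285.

State at t = 0.8055 s:
  obj    pos=(+1.533,-0.709) vel=(+3.714,-1.876) ωy=+96.76

Key-timestep trajectory:
   step    t(s)  obj.x    obj.z    obj.vx   obj.vz 
     95  0.2008   +0.130  -0.001  +0.926  -0.468
    190  0.4017   +0.409  -0.142  +1.852  -0.936
    285  0.6025   +0.874  -0.377  +2.778  -1.403


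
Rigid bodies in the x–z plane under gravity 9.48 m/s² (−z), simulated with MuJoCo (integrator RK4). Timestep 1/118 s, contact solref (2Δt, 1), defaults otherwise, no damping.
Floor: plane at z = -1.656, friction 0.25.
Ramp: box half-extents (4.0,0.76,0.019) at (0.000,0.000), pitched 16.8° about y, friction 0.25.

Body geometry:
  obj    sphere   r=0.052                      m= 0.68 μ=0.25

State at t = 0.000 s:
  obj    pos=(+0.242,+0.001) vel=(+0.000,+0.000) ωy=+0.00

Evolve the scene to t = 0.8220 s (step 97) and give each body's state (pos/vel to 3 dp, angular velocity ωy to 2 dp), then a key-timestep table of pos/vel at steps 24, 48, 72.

State at t = 0.8220 s:
  obj    pos=(+0.875,-0.190) vel=(+1.540,-0.465) ωy=+30.93

Key-timestep trajectory:
   step    t(s)  obj.x    obj.z    obj.vx   obj.vz 
     24  0.2034   +0.281  -0.011  +0.381  -0.115
     48  0.4068   +0.397  -0.046  +0.762  -0.230
     72  0.6102   +0.591  -0.104  +1.143  -0.345


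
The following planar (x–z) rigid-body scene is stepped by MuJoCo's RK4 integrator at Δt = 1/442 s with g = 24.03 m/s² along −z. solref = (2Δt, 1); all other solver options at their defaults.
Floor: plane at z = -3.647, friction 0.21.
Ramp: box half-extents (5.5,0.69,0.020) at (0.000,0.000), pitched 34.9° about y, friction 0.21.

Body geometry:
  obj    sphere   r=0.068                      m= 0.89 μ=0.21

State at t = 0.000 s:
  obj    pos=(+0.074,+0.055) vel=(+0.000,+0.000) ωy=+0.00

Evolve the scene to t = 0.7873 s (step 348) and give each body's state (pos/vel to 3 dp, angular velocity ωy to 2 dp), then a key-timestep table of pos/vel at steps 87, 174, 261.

State at t = 0.7873 s:
  obj    pos=(+2.571,-1.686) vel=(+6.342,-4.424) ωy=+113.68

Key-timestep trajectory:
   step    t(s)  obj.x    obj.z    obj.vx   obj.vz 
     87  0.1968   +0.231  -0.054  +1.586  -1.106
    174  0.3937   +0.699  -0.380  +3.171  -2.212
    261  0.5905   +1.479  -0.924  +4.756  -3.318


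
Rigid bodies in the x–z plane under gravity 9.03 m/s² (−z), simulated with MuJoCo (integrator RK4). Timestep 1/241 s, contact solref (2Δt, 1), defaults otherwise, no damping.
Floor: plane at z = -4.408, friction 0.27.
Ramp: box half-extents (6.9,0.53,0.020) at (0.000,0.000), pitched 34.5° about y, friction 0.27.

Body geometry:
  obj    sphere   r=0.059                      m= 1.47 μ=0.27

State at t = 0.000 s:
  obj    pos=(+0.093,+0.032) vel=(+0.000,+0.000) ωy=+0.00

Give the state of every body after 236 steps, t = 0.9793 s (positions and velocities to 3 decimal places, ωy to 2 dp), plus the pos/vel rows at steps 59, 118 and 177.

State at t = 0.9793 s:
  obj    pos=(+1.537,-0.960) vel=(+2.949,-2.026) ωy=+60.62

Key-timestep trajectory:
   step    t(s)  obj.x    obj.z    obj.vx   obj.vz 
     59  0.2448   +0.183  -0.030  +0.737  -0.507
    118  0.4896   +0.454  -0.216  +1.474  -1.013
    177  0.7344   +0.905  -0.526  +2.211  -1.520


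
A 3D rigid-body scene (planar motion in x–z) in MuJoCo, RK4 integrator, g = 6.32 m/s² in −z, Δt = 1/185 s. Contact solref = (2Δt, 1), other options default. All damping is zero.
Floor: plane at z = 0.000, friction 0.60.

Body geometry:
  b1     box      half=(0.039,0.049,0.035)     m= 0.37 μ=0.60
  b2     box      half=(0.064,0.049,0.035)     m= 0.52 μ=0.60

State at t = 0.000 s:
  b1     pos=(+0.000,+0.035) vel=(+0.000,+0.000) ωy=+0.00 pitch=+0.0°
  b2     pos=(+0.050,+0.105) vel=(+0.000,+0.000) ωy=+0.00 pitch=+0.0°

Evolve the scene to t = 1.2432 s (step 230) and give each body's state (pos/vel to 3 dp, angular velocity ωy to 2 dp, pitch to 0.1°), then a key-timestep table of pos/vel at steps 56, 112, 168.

State at t = 1.2432 s:
  b1     pos=(+0.000,+0.035) vel=(+0.000,+0.000) ωy=+0.00 pitch=+0.0°
  b2     pos=(+0.113,+0.064) vel=(+0.000,+0.000) ωy=+0.00 pitch=+90.0°

Key-timestep trajectory:
   step    t(s)  b1.x    b1.z    b1.vx   b1.vz   b2.x    b2.z    b2.vx   b2.vz 
     56  0.3027   +0.000  +0.035  +0.000  +0.000   +0.089  +0.072  +0.295  -0.015
    112  0.6054   +0.000  +0.035  +0.000  +0.000   +0.134  +0.072  -0.022  -0.004
    168  0.9081   +0.000  +0.035  +0.000  +0.000   +0.108  +0.067  +0.066  -0.030


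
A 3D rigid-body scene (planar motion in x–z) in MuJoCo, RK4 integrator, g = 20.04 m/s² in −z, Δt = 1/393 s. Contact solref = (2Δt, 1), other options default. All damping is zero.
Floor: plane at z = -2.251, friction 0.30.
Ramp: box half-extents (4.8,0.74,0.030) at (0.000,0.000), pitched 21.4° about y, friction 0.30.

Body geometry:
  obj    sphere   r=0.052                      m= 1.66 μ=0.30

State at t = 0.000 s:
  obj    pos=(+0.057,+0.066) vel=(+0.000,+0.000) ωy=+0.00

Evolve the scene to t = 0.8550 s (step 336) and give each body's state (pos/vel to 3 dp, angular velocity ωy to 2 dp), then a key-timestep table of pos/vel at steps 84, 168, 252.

State at t = 0.8550 s:
  obj    pos=(+1.834,-0.631) vel=(+4.158,-1.629) ωy=+85.87

Key-timestep trajectory:
   step    t(s)  obj.x    obj.z    obj.vx   obj.vz 
     84  0.2137   +0.168  +0.022  +1.039  -0.407
    168  0.4275   +0.501  -0.108  +2.079  -0.815
    252  0.6412   +1.057  -0.326  +3.118  -1.222


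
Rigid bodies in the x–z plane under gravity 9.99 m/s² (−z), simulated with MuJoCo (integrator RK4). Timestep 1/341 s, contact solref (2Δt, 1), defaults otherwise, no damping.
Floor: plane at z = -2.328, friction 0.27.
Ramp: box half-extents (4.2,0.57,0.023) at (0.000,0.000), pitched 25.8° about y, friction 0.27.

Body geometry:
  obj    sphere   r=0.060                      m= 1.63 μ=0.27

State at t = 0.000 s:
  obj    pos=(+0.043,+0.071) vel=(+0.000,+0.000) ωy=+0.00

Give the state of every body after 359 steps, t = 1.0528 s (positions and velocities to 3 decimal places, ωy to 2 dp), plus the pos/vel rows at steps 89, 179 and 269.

State at t = 1.0528 s:
  obj    pos=(+1.593,-0.678) vel=(+2.944,-1.423) ωy=+54.49

Key-timestep trajectory:
   step    t(s)  obj.x    obj.z    obj.vx   obj.vz 
     89  0.2610   +0.138  +0.025  +0.730  -0.353
    179  0.5249   +0.428  -0.115  +1.468  -0.710
    269  0.7889   +0.913  -0.349  +2.206  -1.066


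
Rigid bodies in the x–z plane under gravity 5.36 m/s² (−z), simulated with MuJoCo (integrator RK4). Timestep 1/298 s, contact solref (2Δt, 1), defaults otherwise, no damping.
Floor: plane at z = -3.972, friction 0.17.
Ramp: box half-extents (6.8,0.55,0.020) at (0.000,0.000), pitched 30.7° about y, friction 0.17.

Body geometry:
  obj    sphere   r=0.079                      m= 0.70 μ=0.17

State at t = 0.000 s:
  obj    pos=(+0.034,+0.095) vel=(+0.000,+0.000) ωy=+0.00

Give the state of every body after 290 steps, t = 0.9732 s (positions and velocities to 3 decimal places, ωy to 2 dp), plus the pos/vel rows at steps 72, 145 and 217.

State at t = 0.9732 s:
  obj    pos=(+0.830,-0.378) vel=(+1.634,-0.976) ωy=+24.04

Key-timestep trajectory:
   step    t(s)  obj.x    obj.z    obj.vx   obj.vz 
     72  0.2416   +0.083  +0.066  +0.407  -0.240
    145  0.4866   +0.233  -0.023  +0.819  -0.485
    217  0.7282   +0.480  -0.170  +1.225  -0.725


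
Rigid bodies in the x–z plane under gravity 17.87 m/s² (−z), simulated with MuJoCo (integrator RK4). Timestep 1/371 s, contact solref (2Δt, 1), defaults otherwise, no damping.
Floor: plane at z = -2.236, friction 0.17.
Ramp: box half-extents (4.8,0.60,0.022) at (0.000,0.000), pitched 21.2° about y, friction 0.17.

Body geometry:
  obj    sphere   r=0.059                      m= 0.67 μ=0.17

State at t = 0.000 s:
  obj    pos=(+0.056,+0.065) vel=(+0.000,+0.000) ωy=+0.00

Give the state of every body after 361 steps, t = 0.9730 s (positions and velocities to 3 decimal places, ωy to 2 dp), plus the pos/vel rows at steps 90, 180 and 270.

State at t = 0.9730 s:
  obj    pos=(+2.094,-0.725) vel=(+4.188,-1.624) ωy=+76.12

Key-timestep trajectory:
   step    t(s)  obj.x    obj.z    obj.vx   obj.vz 
     90  0.2426   +0.183  +0.016  +1.044  -0.405
    180  0.4852   +0.563  -0.131  +2.088  -0.810
    270  0.7278   +1.196  -0.377  +3.132  -1.215


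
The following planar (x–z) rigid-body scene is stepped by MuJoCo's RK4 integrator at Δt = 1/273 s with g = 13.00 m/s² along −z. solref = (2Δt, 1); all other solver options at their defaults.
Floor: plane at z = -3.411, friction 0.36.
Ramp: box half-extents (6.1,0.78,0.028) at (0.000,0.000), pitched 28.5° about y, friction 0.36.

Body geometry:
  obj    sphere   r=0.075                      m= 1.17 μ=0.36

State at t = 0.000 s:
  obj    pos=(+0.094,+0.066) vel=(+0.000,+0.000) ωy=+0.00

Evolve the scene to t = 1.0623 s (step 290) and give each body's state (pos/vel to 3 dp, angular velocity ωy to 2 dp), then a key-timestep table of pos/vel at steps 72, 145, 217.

State at t = 1.0623 s:
  obj    pos=(+2.291,-1.127) vel=(+4.136,-2.246) ωy=+62.75

Key-timestep trajectory:
   step    t(s)  obj.x    obj.z    obj.vx   obj.vz 
     72  0.2637   +0.230  -0.007  +1.027  -0.558
    145  0.5311   +0.643  -0.232  +2.068  -1.123
    217  0.7949   +1.324  -0.602  +3.095  -1.681


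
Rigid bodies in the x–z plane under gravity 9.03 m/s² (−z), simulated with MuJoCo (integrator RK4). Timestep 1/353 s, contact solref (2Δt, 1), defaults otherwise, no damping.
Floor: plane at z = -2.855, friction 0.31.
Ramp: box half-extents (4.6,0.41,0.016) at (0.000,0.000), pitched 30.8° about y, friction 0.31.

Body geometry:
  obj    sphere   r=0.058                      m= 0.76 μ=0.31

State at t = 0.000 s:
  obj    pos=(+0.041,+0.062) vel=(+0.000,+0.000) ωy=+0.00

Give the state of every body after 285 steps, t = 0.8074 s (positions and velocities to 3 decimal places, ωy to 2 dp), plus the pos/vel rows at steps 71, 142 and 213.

State at t = 0.8074 s:
  obj    pos=(+0.966,-0.489) vel=(+2.290,-1.365) ωy=+45.97

Key-timestep trajectory:
   step    t(s)  obj.x    obj.z    obj.vx   obj.vz 
     71  0.2011   +0.098  +0.028  +0.571  -0.340
    142  0.4023   +0.271  -0.075  +1.141  -0.680
    213  0.6034   +0.557  -0.246  +1.712  -1.020


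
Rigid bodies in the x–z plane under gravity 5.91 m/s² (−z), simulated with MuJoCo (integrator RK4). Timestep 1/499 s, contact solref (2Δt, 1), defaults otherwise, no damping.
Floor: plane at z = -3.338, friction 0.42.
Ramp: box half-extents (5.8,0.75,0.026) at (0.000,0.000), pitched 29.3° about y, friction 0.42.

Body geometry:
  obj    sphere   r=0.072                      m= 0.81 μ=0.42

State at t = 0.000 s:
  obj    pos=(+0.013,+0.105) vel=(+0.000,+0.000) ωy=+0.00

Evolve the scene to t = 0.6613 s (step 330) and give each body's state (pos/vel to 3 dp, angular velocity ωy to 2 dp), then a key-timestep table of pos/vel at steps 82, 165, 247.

State at t = 0.6613 s:
  obj    pos=(+0.407,-0.116) vel=(+1.191,-0.669) ωy=+18.97

Key-timestep trajectory:
   step    t(s)  obj.x    obj.z    obj.vx   obj.vz 
     82  0.1643   +0.037  +0.091  +0.296  -0.166
    165  0.3307   +0.112  +0.050  +0.596  -0.334
    247  0.4950   +0.234  -0.019  +0.892  -0.500


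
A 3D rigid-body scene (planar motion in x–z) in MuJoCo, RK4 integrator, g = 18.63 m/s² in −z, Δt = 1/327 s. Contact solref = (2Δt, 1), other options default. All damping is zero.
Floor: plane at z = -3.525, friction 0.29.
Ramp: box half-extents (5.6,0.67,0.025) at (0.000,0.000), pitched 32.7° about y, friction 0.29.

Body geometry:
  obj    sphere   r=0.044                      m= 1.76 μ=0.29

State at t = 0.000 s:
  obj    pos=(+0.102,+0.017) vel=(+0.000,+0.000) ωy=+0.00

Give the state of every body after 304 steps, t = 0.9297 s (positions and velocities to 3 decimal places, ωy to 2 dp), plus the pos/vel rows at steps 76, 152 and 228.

State at t = 0.9297 s:
  obj    pos=(+2.716,-1.662) vel=(+5.624,-3.611) ωy=+151.87

Key-timestep trajectory:
   step    t(s)  obj.x    obj.z    obj.vx   obj.vz 
     76  0.2324   +0.265  -0.088  +1.406  -0.903
    152  0.4648   +0.756  -0.403  +2.812  -1.805
    228  0.6972   +1.573  -0.928  +4.218  -2.708


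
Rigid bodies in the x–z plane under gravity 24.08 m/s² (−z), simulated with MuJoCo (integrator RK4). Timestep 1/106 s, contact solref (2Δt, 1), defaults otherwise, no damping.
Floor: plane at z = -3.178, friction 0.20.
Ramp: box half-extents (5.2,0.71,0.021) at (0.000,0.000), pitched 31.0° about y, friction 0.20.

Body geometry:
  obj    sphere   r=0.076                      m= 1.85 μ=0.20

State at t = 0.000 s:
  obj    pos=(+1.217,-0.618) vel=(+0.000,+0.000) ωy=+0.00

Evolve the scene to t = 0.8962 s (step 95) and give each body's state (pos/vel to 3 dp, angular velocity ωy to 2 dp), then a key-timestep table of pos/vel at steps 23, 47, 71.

State at t = 0.8962 s:
  obj    pos=(+4.267,-2.451) vel=(+6.806,-4.090) ωy=+104.39

Key-timestep trajectory:
   step    t(s)  obj.x    obj.z    obj.vx   obj.vz 
     23  0.2170   +1.396  -0.726  +1.649  -0.991
     47  0.4434   +1.964  -1.067  +3.368  -2.024
     71  0.6698   +2.921  -1.642  +5.087  -3.057


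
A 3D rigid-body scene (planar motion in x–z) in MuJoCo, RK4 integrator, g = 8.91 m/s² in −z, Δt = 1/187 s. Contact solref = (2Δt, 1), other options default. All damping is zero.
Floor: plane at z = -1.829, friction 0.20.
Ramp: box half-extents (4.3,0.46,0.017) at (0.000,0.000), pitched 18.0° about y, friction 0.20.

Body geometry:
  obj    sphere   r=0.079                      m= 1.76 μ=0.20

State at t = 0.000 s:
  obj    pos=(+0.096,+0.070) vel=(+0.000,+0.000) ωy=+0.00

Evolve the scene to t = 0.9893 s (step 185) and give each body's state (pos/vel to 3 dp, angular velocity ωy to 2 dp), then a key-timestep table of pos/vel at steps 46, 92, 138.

State at t = 0.9893 s:
  obj    pos=(+1.011,-0.228) vel=(+1.851,-0.601) ωy=+24.62

Key-timestep trajectory:
   step    t(s)  obj.x    obj.z    obj.vx   obj.vz 
     46  0.2460   +0.153  +0.051  +0.460  -0.150
     92  0.4920   +0.322  -0.004  +0.920  -0.299
    138  0.7380   +0.605  -0.096  +1.380  -0.449


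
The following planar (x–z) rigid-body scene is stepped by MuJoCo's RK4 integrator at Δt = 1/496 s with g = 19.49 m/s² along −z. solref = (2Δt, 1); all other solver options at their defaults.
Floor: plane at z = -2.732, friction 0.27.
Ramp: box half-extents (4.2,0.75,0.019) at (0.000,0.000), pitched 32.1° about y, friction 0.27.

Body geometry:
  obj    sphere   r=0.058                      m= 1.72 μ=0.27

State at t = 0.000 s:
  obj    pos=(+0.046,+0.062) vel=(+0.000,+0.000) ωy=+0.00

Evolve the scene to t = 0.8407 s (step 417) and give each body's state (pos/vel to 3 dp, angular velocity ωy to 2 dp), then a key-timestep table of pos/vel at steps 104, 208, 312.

State at t = 0.8407 s:
  obj    pos=(+2.261,-1.327) vel=(+5.269,-3.305) ωy=+107.22

Key-timestep trajectory:
   step    t(s)  obj.x    obj.z    obj.vx   obj.vz 
    104  0.2097   +0.184  -0.024  +1.314  -0.824
    208  0.4194   +0.597  -0.284  +2.628  -1.649
    312  0.6290   +1.286  -0.716  +3.942  -2.473


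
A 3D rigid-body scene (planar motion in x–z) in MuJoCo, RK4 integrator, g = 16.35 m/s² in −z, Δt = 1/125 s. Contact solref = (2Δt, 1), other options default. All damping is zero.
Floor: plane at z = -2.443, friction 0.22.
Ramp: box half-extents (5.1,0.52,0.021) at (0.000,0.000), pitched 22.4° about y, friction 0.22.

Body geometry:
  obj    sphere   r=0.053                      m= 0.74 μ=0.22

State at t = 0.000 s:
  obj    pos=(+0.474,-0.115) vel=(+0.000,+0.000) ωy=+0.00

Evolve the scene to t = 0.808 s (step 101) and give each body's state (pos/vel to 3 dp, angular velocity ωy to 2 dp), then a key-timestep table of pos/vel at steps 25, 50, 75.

State at t = 0.808 s:
  obj    pos=(+1.817,-0.669) vel=(+3.325,-1.370) ωy=+67.82

Key-timestep trajectory:
   step    t(s)  obj.x    obj.z    obj.vx   obj.vz 
     25  0.2000   +0.556  -0.149  +0.823  -0.339
     50  0.4000   +0.803  -0.251  +1.646  -0.678
     75  0.6000   +1.215  -0.421  +2.469  -1.018


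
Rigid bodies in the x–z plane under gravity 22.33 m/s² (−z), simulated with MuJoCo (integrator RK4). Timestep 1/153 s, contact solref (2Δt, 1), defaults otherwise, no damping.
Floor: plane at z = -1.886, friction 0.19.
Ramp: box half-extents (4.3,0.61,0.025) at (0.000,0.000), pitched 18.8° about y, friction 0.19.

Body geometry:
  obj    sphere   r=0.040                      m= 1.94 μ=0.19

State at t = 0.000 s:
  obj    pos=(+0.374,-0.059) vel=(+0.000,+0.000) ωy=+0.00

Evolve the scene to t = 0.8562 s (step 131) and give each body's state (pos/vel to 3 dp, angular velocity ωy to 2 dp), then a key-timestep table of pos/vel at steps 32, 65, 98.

State at t = 0.8562 s:
  obj    pos=(+2.158,-0.666) vel=(+4.166,-1.418) ωy=+110.00

Key-timestep trajectory:
   step    t(s)  obj.x    obj.z    obj.vx   obj.vz 
     32  0.2092   +0.481  -0.095  +1.018  -0.347
     65  0.4248   +0.813  -0.208  +2.067  -0.704
     98  0.6405   +1.372  -0.399  +3.117  -1.061


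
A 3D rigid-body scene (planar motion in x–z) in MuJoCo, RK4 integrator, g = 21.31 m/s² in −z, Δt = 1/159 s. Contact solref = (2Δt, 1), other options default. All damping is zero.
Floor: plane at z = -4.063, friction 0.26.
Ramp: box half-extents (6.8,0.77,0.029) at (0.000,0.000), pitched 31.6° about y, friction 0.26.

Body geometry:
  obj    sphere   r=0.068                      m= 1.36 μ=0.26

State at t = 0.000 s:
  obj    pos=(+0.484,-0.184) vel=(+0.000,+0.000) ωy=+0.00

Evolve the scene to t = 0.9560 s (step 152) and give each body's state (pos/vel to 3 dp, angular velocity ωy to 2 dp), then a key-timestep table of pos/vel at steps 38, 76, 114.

State at t = 0.9560 s:
  obj    pos=(+3.589,-2.094) vel=(+6.495,-3.996) ωy=+112.09

Key-timestep trajectory:
   step    t(s)  obj.x    obj.z    obj.vx   obj.vz 
     38  0.2390   +0.678  -0.303  +1.624  -0.999
     76  0.4780   +1.260  -0.662  +3.248  -1.998
    114  0.7170   +2.231  -1.258  +4.871  -2.997


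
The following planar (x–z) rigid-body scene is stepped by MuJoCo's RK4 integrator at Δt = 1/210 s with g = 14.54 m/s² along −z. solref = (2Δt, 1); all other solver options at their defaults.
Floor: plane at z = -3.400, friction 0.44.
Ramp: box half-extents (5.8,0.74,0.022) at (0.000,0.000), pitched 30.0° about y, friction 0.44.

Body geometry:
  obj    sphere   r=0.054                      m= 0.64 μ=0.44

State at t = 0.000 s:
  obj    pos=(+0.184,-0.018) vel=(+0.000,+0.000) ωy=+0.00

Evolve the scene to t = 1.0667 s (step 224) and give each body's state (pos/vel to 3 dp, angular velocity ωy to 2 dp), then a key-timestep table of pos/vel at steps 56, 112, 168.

State at t = 1.0667 s:
  obj    pos=(+2.742,-1.496) vel=(+4.797,-2.769) ωy=+102.56

Key-timestep trajectory:
   step    t(s)  obj.x    obj.z    obj.vx   obj.vz 
     56  0.2667   +0.344  -0.111  +1.199  -0.692
    112  0.5333   +0.824  -0.388  +2.398  -1.385
    168  0.8000   +1.623  -0.849  +3.598  -2.077


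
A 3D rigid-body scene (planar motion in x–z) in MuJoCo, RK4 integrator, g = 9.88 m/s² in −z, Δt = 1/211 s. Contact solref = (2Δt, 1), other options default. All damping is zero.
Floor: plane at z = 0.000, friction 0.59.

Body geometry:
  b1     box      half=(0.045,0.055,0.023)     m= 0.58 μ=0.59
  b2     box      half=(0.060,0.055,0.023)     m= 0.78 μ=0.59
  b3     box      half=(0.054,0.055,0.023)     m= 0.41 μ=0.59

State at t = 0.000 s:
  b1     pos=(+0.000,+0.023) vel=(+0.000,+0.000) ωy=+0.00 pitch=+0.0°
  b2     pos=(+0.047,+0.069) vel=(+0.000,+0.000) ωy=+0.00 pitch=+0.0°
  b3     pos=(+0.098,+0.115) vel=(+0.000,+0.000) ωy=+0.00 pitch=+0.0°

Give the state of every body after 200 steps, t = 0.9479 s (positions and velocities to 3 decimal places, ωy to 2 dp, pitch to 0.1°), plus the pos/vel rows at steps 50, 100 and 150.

State at t = 0.9479 s:
  b1     pos=(-0.001,+0.023) vel=(-0.001,+0.000) ωy=+0.00 pitch=+0.0°
  b2     pos=(+0.063,+0.060) vel=(+0.000,+0.000) ωy=-0.01 pitch=+47.3°
  b3     pos=(+0.135,+0.054) vel=(+0.000,+0.000) ωy=-0.01 pitch=+44.2°

Key-timestep trajectory:
   step    t(s)  b1.x    b1.z    b1.vx   b1.vz   b2.x    b2.z    b2.vx   b2.vz   b3.x    b3.z    b3.vx   b3.vz 
     50  0.2370   +0.000  +0.023  +0.000  +0.000   +0.071  +0.062  +0.055  +0.016   +0.139  +0.056  +0.009  +0.008
    100  0.4739   +0.000  +0.023  -0.001  +0.000   +0.063  +0.060  +0.000  +0.000   +0.135  +0.054  +0.000  +0.000
    150  0.7109   -0.001  +0.023  -0.001  +0.000   +0.063  +0.060  +0.000  +0.000   +0.135  +0.054  +0.000  +0.000


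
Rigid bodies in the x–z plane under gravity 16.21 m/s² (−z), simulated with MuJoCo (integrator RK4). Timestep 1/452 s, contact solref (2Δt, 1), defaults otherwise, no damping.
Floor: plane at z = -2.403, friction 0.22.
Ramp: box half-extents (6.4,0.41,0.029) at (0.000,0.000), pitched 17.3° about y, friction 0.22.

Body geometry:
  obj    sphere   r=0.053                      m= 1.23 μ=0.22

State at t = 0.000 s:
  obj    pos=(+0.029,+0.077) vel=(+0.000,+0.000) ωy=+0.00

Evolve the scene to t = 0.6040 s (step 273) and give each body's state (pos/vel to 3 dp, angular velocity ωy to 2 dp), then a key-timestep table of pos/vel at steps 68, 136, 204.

State at t = 0.6040 s:
  obj    pos=(+0.629,-0.110) vel=(+1.986,-0.618) ωy=+39.23

Key-timestep trajectory:
   step    t(s)  obj.x    obj.z    obj.vx   obj.vz 
     68  0.1504   +0.066  +0.065  +0.495  -0.154
    136  0.3009   +0.178  +0.031  +0.989  -0.308
    204  0.4513   +0.364  -0.027  +1.484  -0.462


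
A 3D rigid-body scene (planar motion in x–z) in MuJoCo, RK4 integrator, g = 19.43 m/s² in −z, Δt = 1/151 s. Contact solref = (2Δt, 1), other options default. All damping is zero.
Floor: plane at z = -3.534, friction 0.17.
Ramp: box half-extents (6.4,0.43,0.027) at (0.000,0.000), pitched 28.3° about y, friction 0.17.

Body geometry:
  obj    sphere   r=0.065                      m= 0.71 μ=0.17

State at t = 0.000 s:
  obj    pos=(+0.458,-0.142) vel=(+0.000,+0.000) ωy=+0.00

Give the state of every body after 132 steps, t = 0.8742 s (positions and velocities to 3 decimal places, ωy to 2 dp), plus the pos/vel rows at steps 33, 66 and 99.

State at t = 0.8742 s:
  obj    pos=(+2.672,-1.334) vel=(+5.065,-2.727) ωy=+88.45

Key-timestep trajectory:
   step    t(s)  obj.x    obj.z    obj.vx   obj.vz 
     33  0.2185   +0.597  -0.217  +1.267  -0.682
     66  0.4371   +1.012  -0.440  +2.533  -1.364
     99  0.6556   +1.704  -0.813  +3.799  -2.046


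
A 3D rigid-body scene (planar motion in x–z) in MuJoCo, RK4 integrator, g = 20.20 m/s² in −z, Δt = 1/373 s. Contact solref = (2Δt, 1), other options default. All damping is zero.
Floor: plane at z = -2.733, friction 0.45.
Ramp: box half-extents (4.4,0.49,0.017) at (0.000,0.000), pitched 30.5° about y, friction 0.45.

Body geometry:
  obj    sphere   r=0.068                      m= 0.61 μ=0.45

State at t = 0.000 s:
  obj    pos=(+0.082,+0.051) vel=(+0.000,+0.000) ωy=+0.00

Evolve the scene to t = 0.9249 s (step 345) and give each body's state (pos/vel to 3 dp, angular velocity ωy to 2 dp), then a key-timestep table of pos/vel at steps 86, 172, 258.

State at t = 0.9249 s:
  obj    pos=(+2.781,-1.539) vel=(+5.836,-3.438) ωy=+99.60

Key-timestep trajectory:
   step    t(s)  obj.x    obj.z    obj.vx   obj.vz 
     86  0.2306   +0.250  -0.048  +1.455  -0.857
    172  0.4611   +0.753  -0.345  +2.910  -1.714
    258  0.6917   +1.591  -0.839  +4.364  -2.571


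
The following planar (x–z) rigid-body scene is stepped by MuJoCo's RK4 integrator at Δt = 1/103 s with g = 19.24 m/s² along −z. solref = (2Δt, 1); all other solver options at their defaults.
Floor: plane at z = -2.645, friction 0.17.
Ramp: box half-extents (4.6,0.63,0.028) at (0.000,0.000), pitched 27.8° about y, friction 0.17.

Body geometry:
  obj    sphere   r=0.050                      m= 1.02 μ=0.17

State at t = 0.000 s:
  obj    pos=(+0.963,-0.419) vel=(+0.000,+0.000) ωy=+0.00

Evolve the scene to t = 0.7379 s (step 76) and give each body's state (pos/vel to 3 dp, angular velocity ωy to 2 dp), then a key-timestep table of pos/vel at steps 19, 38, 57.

State at t = 0.7379 s:
  obj    pos=(+2.507,-1.233) vel=(+4.184,-2.206) ωy=+94.49

Key-timestep trajectory:
   step    t(s)  obj.x    obj.z    obj.vx   obj.vz 
     19  0.1845   +1.059  -0.470  +1.046  -0.551
     38  0.3689   +1.349  -0.623  +2.092  -1.103
     57  0.5534   +1.831  -0.877  +3.138  -1.654


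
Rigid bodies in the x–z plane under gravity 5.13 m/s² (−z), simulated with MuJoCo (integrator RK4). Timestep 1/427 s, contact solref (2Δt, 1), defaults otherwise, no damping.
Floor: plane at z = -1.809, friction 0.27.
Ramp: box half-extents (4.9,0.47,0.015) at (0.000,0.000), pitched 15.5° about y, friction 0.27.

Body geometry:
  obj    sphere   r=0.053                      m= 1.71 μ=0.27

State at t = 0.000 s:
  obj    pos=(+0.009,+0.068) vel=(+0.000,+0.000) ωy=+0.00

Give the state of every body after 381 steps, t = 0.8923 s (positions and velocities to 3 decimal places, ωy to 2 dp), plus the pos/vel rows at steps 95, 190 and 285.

State at t = 0.8923 s:
  obj    pos=(+0.385,-0.036) vel=(+0.842,-0.234) ωy=+16.48

Key-timestep trajectory:
   step    t(s)  obj.x    obj.z    obj.vx   obj.vz 
     95  0.2225   +0.032  +0.062  +0.210  -0.058
    190  0.4450   +0.102  +0.042  +0.420  -0.116
    285  0.6674   +0.219  +0.010  +0.630  -0.175


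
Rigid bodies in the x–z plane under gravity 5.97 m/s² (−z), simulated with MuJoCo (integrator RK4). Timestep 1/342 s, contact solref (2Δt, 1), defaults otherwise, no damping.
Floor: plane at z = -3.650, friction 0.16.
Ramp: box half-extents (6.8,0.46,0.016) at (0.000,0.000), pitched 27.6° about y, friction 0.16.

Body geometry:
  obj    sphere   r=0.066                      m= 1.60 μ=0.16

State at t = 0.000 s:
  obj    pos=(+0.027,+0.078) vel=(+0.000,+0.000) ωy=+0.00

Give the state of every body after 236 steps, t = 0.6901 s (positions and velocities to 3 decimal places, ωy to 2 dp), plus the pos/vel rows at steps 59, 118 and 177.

State at t = 0.6901 s:
  obj    pos=(+0.444,-0.140) vel=(+1.208,-0.632) ωy=+20.65

Key-timestep trajectory:
   step    t(s)  obj.x    obj.z    obj.vx   obj.vz 
     59  0.1725   +0.053  +0.065  +0.302  -0.158
    118  0.3450   +0.131  +0.024  +0.604  -0.316
    177  0.5175   +0.262  -0.044  +0.906  -0.474


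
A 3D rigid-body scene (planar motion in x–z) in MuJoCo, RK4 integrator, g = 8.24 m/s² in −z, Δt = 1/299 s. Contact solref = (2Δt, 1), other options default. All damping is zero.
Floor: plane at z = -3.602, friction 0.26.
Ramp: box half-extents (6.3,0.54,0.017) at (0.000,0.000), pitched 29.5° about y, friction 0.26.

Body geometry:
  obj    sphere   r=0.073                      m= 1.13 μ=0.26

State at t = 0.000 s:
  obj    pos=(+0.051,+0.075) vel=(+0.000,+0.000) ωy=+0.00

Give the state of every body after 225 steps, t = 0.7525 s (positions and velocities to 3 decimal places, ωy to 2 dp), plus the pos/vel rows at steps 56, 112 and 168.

State at t = 0.7525 s:
  obj    pos=(+0.765,-0.330) vel=(+1.898,-1.074) ωy=+29.87

Key-timestep trajectory:
   step    t(s)  obj.x    obj.z    obj.vx   obj.vz 
     56  0.1873   +0.095  +0.050  +0.473  -0.267
    112  0.3746   +0.228  -0.026  +0.945  -0.535
    168  0.5619   +0.449  -0.151  +1.417  -0.802


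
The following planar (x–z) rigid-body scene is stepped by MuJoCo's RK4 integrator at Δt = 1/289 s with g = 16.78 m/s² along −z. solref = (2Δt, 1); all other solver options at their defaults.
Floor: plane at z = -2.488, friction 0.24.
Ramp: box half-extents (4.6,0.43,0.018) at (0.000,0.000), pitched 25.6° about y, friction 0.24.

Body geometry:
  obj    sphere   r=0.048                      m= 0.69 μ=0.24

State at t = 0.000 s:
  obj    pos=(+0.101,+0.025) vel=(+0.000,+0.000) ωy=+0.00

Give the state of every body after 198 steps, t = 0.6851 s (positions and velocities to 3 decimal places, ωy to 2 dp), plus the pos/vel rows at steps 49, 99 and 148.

State at t = 0.6851 s:
  obj    pos=(+1.197,-0.500) vel=(+3.200,-1.533) ωy=+73.90

Key-timestep trajectory:
   step    t(s)  obj.x    obj.z    obj.vx   obj.vz 
     49  0.1696   +0.168  -0.007  +0.792  -0.379
     99  0.3426   +0.375  -0.107  +1.600  -0.767
    148  0.5121   +0.713  -0.269  +2.392  -1.146


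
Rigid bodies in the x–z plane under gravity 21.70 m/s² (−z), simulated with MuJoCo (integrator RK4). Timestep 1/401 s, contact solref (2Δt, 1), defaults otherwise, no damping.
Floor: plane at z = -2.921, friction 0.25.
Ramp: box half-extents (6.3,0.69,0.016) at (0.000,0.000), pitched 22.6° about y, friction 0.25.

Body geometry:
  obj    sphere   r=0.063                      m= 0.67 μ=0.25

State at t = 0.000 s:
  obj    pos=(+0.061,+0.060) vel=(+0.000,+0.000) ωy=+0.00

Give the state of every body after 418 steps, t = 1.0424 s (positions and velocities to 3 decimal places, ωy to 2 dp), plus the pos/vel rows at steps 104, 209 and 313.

State at t = 1.0424 s:
  obj    pos=(+3.049,-1.184) vel=(+5.732,-2.386) ωy=+98.55

Key-timestep trajectory:
   step    t(s)  obj.x    obj.z    obj.vx   obj.vz 
    104  0.2594   +0.246  -0.017  +1.426  -0.594
    209  0.5212   +0.808  -0.251  +2.866  -1.193
    313  0.7805   +1.736  -0.637  +4.292  -1.787


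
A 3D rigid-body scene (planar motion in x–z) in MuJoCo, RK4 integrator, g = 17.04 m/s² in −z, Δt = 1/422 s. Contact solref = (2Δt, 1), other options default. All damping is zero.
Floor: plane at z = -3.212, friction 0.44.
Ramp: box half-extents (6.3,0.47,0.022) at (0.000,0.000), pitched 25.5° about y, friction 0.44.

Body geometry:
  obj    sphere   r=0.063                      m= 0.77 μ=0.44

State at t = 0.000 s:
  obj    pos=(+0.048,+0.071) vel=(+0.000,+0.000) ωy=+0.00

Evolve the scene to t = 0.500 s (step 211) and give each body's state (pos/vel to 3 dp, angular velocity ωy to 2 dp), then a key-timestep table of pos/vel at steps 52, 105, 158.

State at t = 0.500 s:
  obj    pos=(+0.639,-0.211) vel=(+2.365,-1.128) ωy=+41.58

Key-timestep trajectory:
   step    t(s)  obj.x    obj.z    obj.vx   obj.vz 
     52  0.1232   +0.084  +0.054  +0.583  -0.278
    105  0.2488   +0.195  +0.001  +1.177  -0.561
    158  0.3744   +0.380  -0.087  +1.771  -0.845


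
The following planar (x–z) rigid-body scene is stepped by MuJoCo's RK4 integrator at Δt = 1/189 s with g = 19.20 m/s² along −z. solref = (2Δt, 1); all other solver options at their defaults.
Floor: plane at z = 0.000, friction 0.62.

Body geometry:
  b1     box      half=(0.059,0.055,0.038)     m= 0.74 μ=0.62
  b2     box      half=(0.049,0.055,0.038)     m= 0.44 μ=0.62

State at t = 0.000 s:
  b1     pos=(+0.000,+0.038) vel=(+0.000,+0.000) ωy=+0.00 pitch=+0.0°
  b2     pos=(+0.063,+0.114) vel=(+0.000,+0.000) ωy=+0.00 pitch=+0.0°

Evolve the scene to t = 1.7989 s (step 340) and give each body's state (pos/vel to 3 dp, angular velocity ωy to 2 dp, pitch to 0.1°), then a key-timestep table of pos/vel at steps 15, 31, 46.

State at t = 1.7989 s:
  b1     pos=(+0.000,+0.038) vel=(+0.000,+0.000) ωy=+0.00 pitch=+0.0°
  b2     pos=(+0.110,+0.049) vel=(+0.000,+0.000) ωy=+0.00 pitch=+90.0°

Key-timestep trajectory:
   step    t(s)  b1.x    b1.z    b1.vx   b1.vz   b2.x    b2.z    b2.vx   b2.vz 
     15  0.0794   +0.000  +0.038  +0.000  +0.000   +0.067  +0.113  +0.108  -0.021
     31  0.1640   +0.000  +0.038  +0.000  +0.000   +0.085  +0.104  +0.343  -0.331
     46  0.2434   +0.000  +0.038  +0.000  +0.000   +0.111  +0.045  -0.032  +0.100


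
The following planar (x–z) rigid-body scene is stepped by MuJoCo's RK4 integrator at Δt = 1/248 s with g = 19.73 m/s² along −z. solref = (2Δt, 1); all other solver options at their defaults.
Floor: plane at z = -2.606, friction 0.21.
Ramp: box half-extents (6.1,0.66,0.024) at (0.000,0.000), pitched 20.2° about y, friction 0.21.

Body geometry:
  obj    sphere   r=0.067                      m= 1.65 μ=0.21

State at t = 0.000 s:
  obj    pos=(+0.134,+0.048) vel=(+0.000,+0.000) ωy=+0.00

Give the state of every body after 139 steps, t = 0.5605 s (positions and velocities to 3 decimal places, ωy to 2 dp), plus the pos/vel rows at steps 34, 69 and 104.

State at t = 0.5605 s:
  obj    pos=(+0.851,-0.216) vel=(+2.560,-0.942) ωy=+40.70

Key-timestep trajectory:
   step    t(s)  obj.x    obj.z    obj.vx   obj.vz 
     34  0.1371   +0.177  +0.032  +0.626  -0.230
     69  0.2782   +0.311  -0.017  +1.271  -0.468
    104  0.4194   +0.536  -0.100  +1.915  -0.705
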